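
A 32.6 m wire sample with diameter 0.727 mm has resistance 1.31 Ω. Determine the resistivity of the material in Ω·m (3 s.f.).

A = π(d/2)² = π(3.6350e-04 m)² = 4.151e-07 m²
ρ = RA/L = (1.31)(4.151e-07)/(32.6) = 1.67×10^-8 Ω·m

1.67×10^-8 Ω·m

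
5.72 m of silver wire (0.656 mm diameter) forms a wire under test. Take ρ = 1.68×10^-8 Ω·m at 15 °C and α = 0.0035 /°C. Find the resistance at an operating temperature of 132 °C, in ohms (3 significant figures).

A = π(d/2)² = π(3.2800e-04 m)² = 3.380e-07 m²
R₍15°C₎ = ρL/A = (1.68×10^-8)(5.72)/(3.380e-07) = 0.2843 Ω
R = R₀(1 + αΔT) = 0.2843(1 + 0.0035×117) = 0.401 Ω

0.401 Ω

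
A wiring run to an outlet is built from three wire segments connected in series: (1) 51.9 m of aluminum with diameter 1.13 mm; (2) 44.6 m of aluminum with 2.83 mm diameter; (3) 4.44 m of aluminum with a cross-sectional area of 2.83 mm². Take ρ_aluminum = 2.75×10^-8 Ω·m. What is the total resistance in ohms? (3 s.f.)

Seg 1: A = π(d/2)² = π(5.6500e-04 m)² = 1.003e-06 m²
R_1 = (2.75×10^-8)(51.9)/(1.003e-06) = 1.423 Ω
Seg 2: A = π(d/2)² = π(1.4150e-03 m)² = 6.290e-06 m²
R_2 = (2.75×10^-8)(44.6)/(6.290e-06) = 0.195 Ω
Seg 3: A = 2.83 mm² = 2.830e-06 m²
R_3 = (2.75×10^-8)(4.44)/(2.830e-06) = 0.04314 Ω
R_total = R_1 + R_2 + R_3 = 1.66 Ω

1.66 Ω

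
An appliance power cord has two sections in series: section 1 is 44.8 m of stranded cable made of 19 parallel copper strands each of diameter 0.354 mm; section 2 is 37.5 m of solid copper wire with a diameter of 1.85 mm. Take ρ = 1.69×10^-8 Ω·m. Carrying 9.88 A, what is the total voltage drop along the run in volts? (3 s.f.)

6.33 V

Section 1: A_strand = π(1.7700e-04)² = 9.842e-08 m²; R₁ = ρL/(N·A_s) = (1.69×10^-8)(44.8)/(19×9.842e-08) = 0.4049 Ω
Section 2: A = π(d/2)² = π(9.2500e-04 m)² = 2.688e-06 m²
R₂ = (1.69×10^-8)(37.5)/(2.688e-06) = 0.2358 Ω
R = R₁ + R₂ = 0.6406 Ω
V = IR = 9.88 × 0.6406 = 6.33 V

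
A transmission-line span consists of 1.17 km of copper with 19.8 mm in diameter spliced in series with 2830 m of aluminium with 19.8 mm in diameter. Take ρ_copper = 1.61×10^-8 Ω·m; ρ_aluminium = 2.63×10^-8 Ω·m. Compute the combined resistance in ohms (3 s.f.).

Segment 1: A = π(d/2)² = π(9.9000e-03 m)² = 3.079e-04 m²
R₁ = ρL/A = (1.61×10^-8)(1170)/(3.079e-04) = 0.06118 Ω
R₂ = (2.63×10^-8)(2830)/(3.079e-04) = 0.2417 Ω
R = R₁ + R₂ = 0.303 Ω

0.303 Ω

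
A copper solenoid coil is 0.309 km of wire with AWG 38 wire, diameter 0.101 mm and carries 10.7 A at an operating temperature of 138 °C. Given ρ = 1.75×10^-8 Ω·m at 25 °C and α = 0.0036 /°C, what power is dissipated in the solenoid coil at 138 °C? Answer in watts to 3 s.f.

1.09×10^5 W

A = π(0.101/2 mm)² = π(5.0500e-05 m)² = 8.012e-09 m²
R₍25₎ = ρL/A = (1.75×10^-8)(309)/(8.012e-09) = 674.9 Ω
R₍138₎ = R₍25₎(1 + αΔT) = 674.9 × (1 + 0.0036×113) = 949.5 Ω
P = I²R = (10.7)² × 949.5 = 1.09×10^5 W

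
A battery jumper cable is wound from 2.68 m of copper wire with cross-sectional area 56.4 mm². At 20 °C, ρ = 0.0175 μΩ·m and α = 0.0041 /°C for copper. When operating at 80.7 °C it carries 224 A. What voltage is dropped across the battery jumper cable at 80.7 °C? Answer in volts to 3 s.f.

ρ = 0.0175 μΩ·m = 1.75×10^-8 Ω·m
A = 56.4 mm² = 5.640e-05 m²
R₍20₎ = ρL/A = (1.75×10^-8)(2.68)/(5.640e-05) = 8.316×10^-4 Ω
R₍80.7₎ = R₍20₎(1 + αΔT) = 8.316×10^-4 × (1 + 0.0041×60.7) = 0.001039 Ω
V = IR = 224 × 0.001039 = 0.233 V

0.233 V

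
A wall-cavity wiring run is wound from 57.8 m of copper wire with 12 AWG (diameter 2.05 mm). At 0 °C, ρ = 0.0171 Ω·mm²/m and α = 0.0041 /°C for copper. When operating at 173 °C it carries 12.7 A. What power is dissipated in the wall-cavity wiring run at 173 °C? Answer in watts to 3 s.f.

82.6 W

ρ = 0.0171 Ω·mm²/m = 1.71×10^-8 Ω·m
A = π(2.05/2 mm)² = π(1.0250e-03 m)² = 3.301e-06 m²
R₍0₎ = ρL/A = (1.71×10^-8)(57.8)/(3.301e-06) = 0.2995 Ω
R₍173₎ = R₍0₎(1 + αΔT) = 0.2995 × (1 + 0.0041×173) = 0.5119 Ω
P = I²R = (12.7)² × 0.5119 = 82.6 W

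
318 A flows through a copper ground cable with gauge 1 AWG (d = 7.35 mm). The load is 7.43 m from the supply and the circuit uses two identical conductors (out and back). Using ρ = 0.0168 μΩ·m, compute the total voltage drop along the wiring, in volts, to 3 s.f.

1.87 V

ρ = 0.0168 μΩ·m = 1.68×10^-8 Ω·m
A = π(7.35/2 mm)² = π(3.6750e-03 m)² = 4.243e-05 m²
Total conductor length (both ways) L = 2 × 7.43 = 14.86 m
R = ρL/A = (1.68×10^-8)(14.86)/(4.243e-05) = 0.005884 Ω
V = IR = 318 × 0.005884 = 1.87 V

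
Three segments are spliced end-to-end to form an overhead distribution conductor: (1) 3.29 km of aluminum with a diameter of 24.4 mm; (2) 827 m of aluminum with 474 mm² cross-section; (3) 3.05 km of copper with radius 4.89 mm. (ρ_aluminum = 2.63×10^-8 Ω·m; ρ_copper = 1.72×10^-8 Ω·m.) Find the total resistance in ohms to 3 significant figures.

0.929 Ω

Seg 1: A = π(d/2)² = π(1.2200e-02 m)² = 4.676e-04 m²
R_1 = (2.63×10^-8)(3290)/(4.676e-04) = 0.185 Ω
Seg 2: A = 474 mm² = 4.740e-04 m²
R_2 = (2.63×10^-8)(827)/(4.740e-04) = 0.04589 Ω
Seg 3: A = πr² = π(4.8900e-03 m)² = 7.512e-05 m²
R_3 = (1.72×10^-8)(3050)/(7.512e-05) = 0.6983 Ω
R_total = R_1 + R_2 + R_3 = 0.929 Ω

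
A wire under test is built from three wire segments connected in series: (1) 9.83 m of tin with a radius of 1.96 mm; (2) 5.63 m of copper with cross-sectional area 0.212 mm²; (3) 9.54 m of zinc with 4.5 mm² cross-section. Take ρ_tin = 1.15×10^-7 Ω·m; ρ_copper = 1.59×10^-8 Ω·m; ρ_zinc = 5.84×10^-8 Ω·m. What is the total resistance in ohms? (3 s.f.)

0.640 Ω

Seg 1: A = πr² = π(1.9600e-03 m)² = 1.207e-05 m²
R_1 = (1.15×10^-7)(9.83)/(1.207e-05) = 0.09367 Ω
Seg 2: A = 0.212 mm² = 2.120e-07 m²
R_2 = (1.59×10^-8)(5.63)/(2.120e-07) = 0.4222 Ω
Seg 3: A = 4.5 mm² = 4.500e-06 m²
R_3 = (5.84×10^-8)(9.54)/(4.500e-06) = 0.1238 Ω
R_total = R_1 + R_2 + R_3 = 0.640 Ω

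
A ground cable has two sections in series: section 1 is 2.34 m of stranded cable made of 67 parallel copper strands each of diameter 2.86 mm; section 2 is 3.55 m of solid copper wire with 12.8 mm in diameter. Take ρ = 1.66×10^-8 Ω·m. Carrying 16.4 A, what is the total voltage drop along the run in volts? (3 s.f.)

0.00899 V

Section 1: A_strand = π(1.4300e-03)² = 6.424e-06 m²; R₁ = ρL/(N·A_s) = (1.66×10^-8)(2.34)/(67×6.424e-06) = 9.025×10^-5 Ω
Section 2: A = π(d/2)² = π(6.4000e-03 m)² = 1.287e-04 m²
R₂ = (1.66×10^-8)(3.55)/(1.287e-04) = 4.580×10^-4 Ω
R = R₁ + R₂ = 5.482×10^-4 Ω
V = IR = 16.4 × 5.482×10^-4 = 0.00899 V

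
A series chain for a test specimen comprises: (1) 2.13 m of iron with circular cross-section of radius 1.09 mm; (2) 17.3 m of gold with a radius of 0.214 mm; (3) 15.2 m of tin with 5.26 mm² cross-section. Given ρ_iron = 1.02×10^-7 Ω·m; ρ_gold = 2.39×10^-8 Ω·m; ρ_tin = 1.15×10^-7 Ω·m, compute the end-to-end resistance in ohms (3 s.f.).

Seg 1: A = πr² = π(1.0900e-03 m)² = 3.733e-06 m²
R_1 = (1.02×10^-7)(2.13)/(3.733e-06) = 0.05821 Ω
Seg 2: A = πr² = π(2.1400e-04 m)² = 1.439e-07 m²
R_2 = (2.39×10^-8)(17.3)/(1.439e-07) = 2.874 Ω
Seg 3: A = 5.26 mm² = 5.260e-06 m²
R_3 = (1.15×10^-7)(15.2)/(5.260e-06) = 0.3323 Ω
R_total = R_1 + R_2 + R_3 = 3.26 Ω

3.26 Ω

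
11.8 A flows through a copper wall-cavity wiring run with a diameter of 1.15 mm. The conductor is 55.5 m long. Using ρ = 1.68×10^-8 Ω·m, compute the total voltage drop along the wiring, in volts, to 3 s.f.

A = π(d/2)² = π(5.7500e-04 m)² = 1.039e-06 m²
R = ρL/A = (1.68×10^-8)(55.5)/(1.039e-06) = 0.8977 Ω
V = IR = 11.8 × 0.8977 = 10.6 V

10.6 V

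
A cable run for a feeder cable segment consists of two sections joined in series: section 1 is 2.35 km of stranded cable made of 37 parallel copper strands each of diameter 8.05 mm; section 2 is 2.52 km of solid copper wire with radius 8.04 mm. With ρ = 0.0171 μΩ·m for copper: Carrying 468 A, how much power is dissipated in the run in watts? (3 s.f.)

ρ = 0.0171 μΩ·m = 1.71×10^-8 Ω·m
Section 1: A_strand = π(4.0250e-03)² = 5.090e-05 m²; R₁ = ρL/(N·A_s) = (1.71×10^-8)(2350)/(37×5.090e-05) = 0.02134 Ω
Section 2: A = πr² = π(8.0400e-03 m)² = 2.031e-04 m²
R₂ = (1.71×10^-8)(2520)/(2.031e-04) = 0.2122 Ω
R = R₁ + R₂ = 0.2335 Ω
P = I²R = (468)² × 0.2335 = 51100 W

51100 W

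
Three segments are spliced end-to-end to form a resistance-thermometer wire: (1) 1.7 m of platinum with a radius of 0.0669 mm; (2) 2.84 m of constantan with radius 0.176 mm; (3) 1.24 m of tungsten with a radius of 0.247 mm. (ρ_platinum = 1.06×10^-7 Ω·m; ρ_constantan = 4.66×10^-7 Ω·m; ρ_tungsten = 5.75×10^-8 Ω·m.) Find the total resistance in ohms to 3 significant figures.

Seg 1: A = πr² = π(6.6900e-05 m)² = 1.406e-08 m²
R_1 = (1.06×10^-7)(1.7)/(1.406e-08) = 12.82 Ω
Seg 2: A = πr² = π(1.7600e-04 m)² = 9.731e-08 m²
R_2 = (4.66×10^-7)(2.84)/(9.731e-08) = 13.6 Ω
Seg 3: A = πr² = π(2.4700e-04 m)² = 1.917e-07 m²
R_3 = (5.75×10^-8)(1.24)/(1.917e-07) = 0.372 Ω
R_total = R_1 + R_2 + R_3 = 26.8 Ω

26.8 Ω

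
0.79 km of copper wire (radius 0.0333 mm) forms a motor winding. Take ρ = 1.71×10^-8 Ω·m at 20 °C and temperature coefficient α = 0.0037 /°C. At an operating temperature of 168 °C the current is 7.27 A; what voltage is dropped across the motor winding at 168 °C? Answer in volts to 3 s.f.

A = πr² = π(3.3300e-05 m)² = 3.484e-09 m²
R₍20₎ = ρL/A = (1.71×10^-8)(790)/(3.484e-09) = 3878 Ω
R₍168₎ = R₍20₎(1 + αΔT) = 3878 × (1 + 0.0037×148) = 6001 Ω
V = IR = 7.27 × 6001 = 43600 V

43600 V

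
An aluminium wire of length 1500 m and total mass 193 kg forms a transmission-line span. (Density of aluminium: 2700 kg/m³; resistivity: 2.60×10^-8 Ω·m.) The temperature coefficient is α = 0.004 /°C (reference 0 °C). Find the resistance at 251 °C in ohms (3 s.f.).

A = m/(density·L) = 193/(2700×1500) = 4.7654e-05 m²
R = ρL/A = (2.60×10^-8)(1500)/(4.7654e-05) = 0.8184 Ω
R(251 °C) = 0.8184 × (1 + 0.004×251) = 1.64 Ω

1.64 Ω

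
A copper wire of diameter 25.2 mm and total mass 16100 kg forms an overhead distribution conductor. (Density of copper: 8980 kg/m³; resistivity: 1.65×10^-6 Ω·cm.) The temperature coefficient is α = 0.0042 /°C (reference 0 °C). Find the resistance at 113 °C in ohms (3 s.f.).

ρ = 1.65×10^-6 Ω·cm = 1.65×10^-8 Ω·m
A = π(d/2)² = π(1.2600e-02 m)² = 4.9876e-04 m²
L = m/(density·A) = 16100/(8980×4.9876e-04) = 3595 m
R = ρL/A = (1.65×10^-8)(3595)/(4.9876e-04) = 0.1189 Ω
R(113 °C) = 0.1189 × (1 + 0.0042×113) = 0.175 Ω

0.175 Ω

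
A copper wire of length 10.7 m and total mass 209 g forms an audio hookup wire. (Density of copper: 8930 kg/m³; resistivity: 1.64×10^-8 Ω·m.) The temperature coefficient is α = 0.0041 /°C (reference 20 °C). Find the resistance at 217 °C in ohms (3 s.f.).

0.145 Ω

A = m/(density·L) = 0.209/(8930×10.7) = 2.1873e-06 m²
R = ρL/A = (1.64×10^-8)(10.7)/(2.1873e-06) = 0.08023 Ω
R(217 °C) = 0.08023 × (1 + 0.0041×197) = 0.145 Ω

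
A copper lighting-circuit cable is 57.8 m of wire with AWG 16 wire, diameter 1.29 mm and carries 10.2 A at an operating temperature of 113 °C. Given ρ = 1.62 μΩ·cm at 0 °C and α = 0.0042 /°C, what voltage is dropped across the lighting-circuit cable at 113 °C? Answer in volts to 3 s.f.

ρ = 1.62 μΩ·cm = 1.62×10^-8 Ω·m
A = π(1.29/2 mm)² = π(6.4500e-04 m)² = 1.307e-06 m²
R₍0₎ = ρL/A = (1.62×10^-8)(57.8)/(1.307e-06) = 0.7164 Ω
R₍113₎ = R₍0₎(1 + αΔT) = 0.7164 × (1 + 0.0042×113) = 1.056 Ω
V = IR = 10.2 × 1.056 = 10.8 V

10.8 V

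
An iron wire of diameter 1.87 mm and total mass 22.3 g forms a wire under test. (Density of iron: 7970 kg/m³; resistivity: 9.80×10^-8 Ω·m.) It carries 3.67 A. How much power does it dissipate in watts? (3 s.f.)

0.490 W

A = π(d/2)² = π(9.3500e-04 m)² = 2.7465e-06 m²
L = m/(density·A) = 0.0223/(7970×2.7465e-06) = 1.019 m
R = ρL/A = (9.80×10^-8)(1.019)/(2.7465e-06) = 0.03635 Ω
P = I²R = (3.67)² × 0.03635 = 0.490 W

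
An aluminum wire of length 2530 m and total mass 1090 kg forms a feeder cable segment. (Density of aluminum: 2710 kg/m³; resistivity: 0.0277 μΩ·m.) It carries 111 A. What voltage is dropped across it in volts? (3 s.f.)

ρ = 0.0277 μΩ·m = 2.77×10^-8 Ω·m
A = m/(density·L) = 1090/(2710×2530) = 1.5898e-04 m²
R = ρL/A = (2.77×10^-8)(2530)/(1.5898e-04) = 0.4408 Ω
V = IR = 111 × 0.4408 = 48.9 V

48.9 V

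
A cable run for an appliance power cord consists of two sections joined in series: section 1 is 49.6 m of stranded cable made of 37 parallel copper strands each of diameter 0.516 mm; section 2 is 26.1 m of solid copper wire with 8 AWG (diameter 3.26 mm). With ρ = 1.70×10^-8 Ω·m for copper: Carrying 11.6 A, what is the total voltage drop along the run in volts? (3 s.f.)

Section 1: A_strand = π(2.5800e-04)² = 2.091e-07 m²; R₁ = ρL/(N·A_s) = (1.70×10^-8)(49.6)/(37×2.091e-07) = 0.109 Ω
Section 2: A = π(3.26/2 mm)² = π(1.6300e-03 m)² = 8.347e-06 m²
R₂ = (1.70×10^-8)(26.1)/(8.347e-06) = 0.05316 Ω
R = R₁ + R₂ = 0.1621 Ω
V = IR = 11.6 × 0.1621 = 1.88 V

1.88 V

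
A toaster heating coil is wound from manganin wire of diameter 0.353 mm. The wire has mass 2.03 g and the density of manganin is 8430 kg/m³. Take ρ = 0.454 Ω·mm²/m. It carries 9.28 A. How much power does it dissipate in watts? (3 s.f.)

983 W

ρ = 0.454 Ω·mm²/m = 4.54×10^-7 Ω·m
A = π(d/2)² = π(1.7650e-04 m)² = 9.7868e-08 m²
L = m/(density·A) = 0.00203/(8430×9.7868e-08) = 2.461 m
R = ρL/A = (4.54×10^-7)(2.461)/(9.7868e-08) = 11.41 Ω
P = I²R = (9.28)² × 11.41 = 983 W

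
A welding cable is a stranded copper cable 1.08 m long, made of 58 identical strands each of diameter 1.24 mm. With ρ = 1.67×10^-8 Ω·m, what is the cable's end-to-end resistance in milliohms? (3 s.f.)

0.258 mΩ

A_strand = π(6.2000e-04 m)² = 1.208e-06 m²
R_strand = ρL/A = (1.67×10^-8)(1.08)/(1.208e-06) = 0.01494 Ω
R_total = R_strand/N = 0.01494/58 = 0.258 mΩ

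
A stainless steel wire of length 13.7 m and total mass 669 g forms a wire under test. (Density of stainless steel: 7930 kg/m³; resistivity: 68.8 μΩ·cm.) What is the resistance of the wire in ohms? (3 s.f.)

1.53 Ω

ρ = 68.8 μΩ·cm = 6.88×10^-7 Ω·m
A = m/(density·L) = 0.669/(7930×13.7) = 6.1579e-06 m²
R = ρL/A = (6.88×10^-7)(13.7)/(6.1579e-06) = 1.53 Ω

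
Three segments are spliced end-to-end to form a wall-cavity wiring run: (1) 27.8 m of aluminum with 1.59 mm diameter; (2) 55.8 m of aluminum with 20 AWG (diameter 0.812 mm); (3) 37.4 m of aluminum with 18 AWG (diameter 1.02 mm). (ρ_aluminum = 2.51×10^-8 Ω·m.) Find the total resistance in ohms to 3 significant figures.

4.20 Ω

Seg 1: A = π(d/2)² = π(7.9500e-04 m)² = 1.986e-06 m²
R_1 = (2.51×10^-8)(27.8)/(1.986e-06) = 0.3514 Ω
Seg 2: A = π(0.812/2 mm)² = π(4.0600e-04 m)² = 5.178e-07 m²
R_2 = (2.51×10^-8)(55.8)/(5.178e-07) = 2.705 Ω
Seg 3: A = π(1.02/2 mm)² = π(5.1000e-04 m)² = 8.171e-07 m²
R_3 = (2.51×10^-8)(37.4)/(8.171e-07) = 1.149 Ω
R_total = R_1 + R_2 + R_3 = 4.20 Ω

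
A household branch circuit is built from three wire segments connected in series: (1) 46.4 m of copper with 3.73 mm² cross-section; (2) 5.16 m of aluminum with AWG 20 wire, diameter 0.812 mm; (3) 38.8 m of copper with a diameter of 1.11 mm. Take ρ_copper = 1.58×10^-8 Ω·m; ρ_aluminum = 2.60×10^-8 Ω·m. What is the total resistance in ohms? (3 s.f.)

1.09 Ω

Seg 1: A = 3.73 mm² = 3.730e-06 m²
R_1 = (1.58×10^-8)(46.4)/(3.730e-06) = 0.1965 Ω
Seg 2: A = π(0.812/2 mm)² = π(4.0600e-04 m)² = 5.178e-07 m²
R_2 = (2.60×10^-8)(5.16)/(5.178e-07) = 0.2591 Ω
Seg 3: A = π(d/2)² = π(5.5500e-04 m)² = 9.677e-07 m²
R_3 = (1.58×10^-8)(38.8)/(9.677e-07) = 0.6335 Ω
R_total = R_1 + R_2 + R_3 = 1.09 Ω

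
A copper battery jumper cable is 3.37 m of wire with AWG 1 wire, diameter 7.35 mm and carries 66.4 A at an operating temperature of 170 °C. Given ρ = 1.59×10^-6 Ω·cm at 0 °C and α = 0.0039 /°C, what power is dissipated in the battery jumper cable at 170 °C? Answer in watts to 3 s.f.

9.26 W

ρ = 1.59×10^-6 Ω·cm = 1.59×10^-8 Ω·m
A = π(7.35/2 mm)² = π(3.6750e-03 m)² = 4.243e-05 m²
R₍0₎ = ρL/A = (1.59×10^-8)(3.37)/(4.243e-05) = 0.001263 Ω
R₍170₎ = R₍0₎(1 + αΔT) = 0.001263 × (1 + 0.0039×170) = 0.0021 Ω
P = I²R = (66.4)² × 0.0021 = 9.26 W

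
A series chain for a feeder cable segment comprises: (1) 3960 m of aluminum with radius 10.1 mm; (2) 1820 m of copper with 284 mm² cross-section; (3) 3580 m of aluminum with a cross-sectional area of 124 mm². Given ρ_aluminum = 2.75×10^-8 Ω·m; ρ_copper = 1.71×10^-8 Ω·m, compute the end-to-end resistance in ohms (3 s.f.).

1.24 Ω

Seg 1: A = πr² = π(1.0100e-02 m)² = 3.205e-04 m²
R_1 = (2.75×10^-8)(3960)/(3.205e-04) = 0.3398 Ω
Seg 2: A = 284 mm² = 2.840e-04 m²
R_2 = (1.71×10^-8)(1820)/(2.840e-04) = 0.1096 Ω
Seg 3: A = 124 mm² = 1.240e-04 m²
R_3 = (2.75×10^-8)(3580)/(1.240e-04) = 0.794 Ω
R_total = R_1 + R_2 + R_3 = 1.24 Ω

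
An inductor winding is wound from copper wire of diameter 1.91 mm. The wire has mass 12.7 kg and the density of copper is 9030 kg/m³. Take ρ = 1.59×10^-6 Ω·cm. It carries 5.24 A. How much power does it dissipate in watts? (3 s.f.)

ρ = 1.59×10^-6 Ω·cm = 1.59×10^-8 Ω·m
A = π(d/2)² = π(9.5500e-04 m)² = 2.8652e-06 m²
L = m/(density·A) = 12.7/(9030×2.8652e-06) = 490.9 m
R = ρL/A = (1.59×10^-8)(490.9)/(2.8652e-06) = 2.724 Ω
P = I²R = (5.24)² × 2.724 = 74.8 W

74.8 W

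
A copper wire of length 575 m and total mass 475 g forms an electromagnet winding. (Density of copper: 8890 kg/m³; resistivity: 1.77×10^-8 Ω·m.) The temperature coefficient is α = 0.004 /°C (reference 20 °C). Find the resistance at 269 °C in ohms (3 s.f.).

219 Ω

A = m/(density·L) = 0.475/(8890×575) = 9.2923e-08 m²
R = ρL/A = (1.77×10^-8)(575)/(9.2923e-08) = 109.5 Ω
R(269 °C) = 109.5 × (1 + 0.004×249) = 219 Ω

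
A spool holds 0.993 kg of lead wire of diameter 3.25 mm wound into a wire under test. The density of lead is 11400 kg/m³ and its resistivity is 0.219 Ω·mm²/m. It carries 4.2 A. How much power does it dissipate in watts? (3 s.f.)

4.89 W

ρ = 0.219 Ω·mm²/m = 2.19×10^-7 Ω·m
A = π(d/2)² = π(1.6250e-03 m)² = 8.2958e-06 m²
L = m/(density·A) = 0.993/(11400×8.2958e-06) = 10.5 m
R = ρL/A = (2.19×10^-7)(10.5)/(8.2958e-06) = 0.2772 Ω
P = I²R = (4.2)² × 0.2772 = 4.89 W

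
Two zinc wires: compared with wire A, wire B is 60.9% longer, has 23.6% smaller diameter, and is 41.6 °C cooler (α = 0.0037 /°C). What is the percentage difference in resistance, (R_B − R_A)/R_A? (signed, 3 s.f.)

133%

R ∝ ρL/d² with ρ ∝ (1+αΔT), so R_B/R_A = (1 + 60.9/100) × (1 − 23.6/100)⁻² × (1 − 0.0037×41.6)
= 1.609 × 1.713 × 0.8461 = 2.332
(R_B − R_A)/R_A = 2.332 − 1 = 133%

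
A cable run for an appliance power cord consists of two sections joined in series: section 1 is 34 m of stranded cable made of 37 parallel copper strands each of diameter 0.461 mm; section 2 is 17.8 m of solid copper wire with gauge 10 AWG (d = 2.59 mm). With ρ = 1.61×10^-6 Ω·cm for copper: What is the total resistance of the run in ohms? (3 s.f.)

ρ = 1.61×10^-6 Ω·cm = 1.61×10^-8 Ω·m
Section 1: A_strand = π(2.3050e-04)² = 1.669e-07 m²; R₁ = ρL/(N·A_s) = (1.61×10^-8)(34)/(37×1.669e-07) = 0.08864 Ω
Section 2: A = π(2.59/2 mm)² = π(1.2950e-03 m)² = 5.269e-06 m²
R₂ = (1.61×10^-8)(17.8)/(5.269e-06) = 0.05439 Ω
R = R₁ + R₂ = 0.143 Ω

0.143 Ω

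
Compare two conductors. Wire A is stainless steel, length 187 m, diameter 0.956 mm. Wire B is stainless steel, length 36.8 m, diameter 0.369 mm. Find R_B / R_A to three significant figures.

R ∝ ρL/d², so R_B/R_A = (L_B/L_A) × (d_A/d_B)²
= (36.8/187) × (0.956/0.369)² = 1.32

1.32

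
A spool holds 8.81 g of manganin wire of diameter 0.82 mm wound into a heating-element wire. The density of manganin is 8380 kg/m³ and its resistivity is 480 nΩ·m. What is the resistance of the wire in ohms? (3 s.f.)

1.81 Ω

ρ = 480 nΩ·m = 4.80×10^-7 Ω·m
A = π(d/2)² = π(4.1000e-04 m)² = 5.2810e-07 m²
L = m/(density·A) = 0.00881/(8380×5.2810e-07) = 1.991 m
R = ρL/A = (4.80×10^-7)(1.991)/(5.2810e-07) = 1.81 Ω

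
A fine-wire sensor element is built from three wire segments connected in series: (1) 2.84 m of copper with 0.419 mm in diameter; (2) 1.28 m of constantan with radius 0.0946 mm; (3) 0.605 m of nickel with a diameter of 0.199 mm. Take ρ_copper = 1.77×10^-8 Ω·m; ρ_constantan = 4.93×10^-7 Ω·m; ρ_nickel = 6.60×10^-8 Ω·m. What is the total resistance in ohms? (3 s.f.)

Seg 1: A = π(d/2)² = π(2.0950e-04 m)² = 1.379e-07 m²
R_1 = (1.77×10^-8)(2.84)/(1.379e-07) = 0.3646 Ω
Seg 2: A = πr² = π(9.4600e-05 m)² = 2.811e-08 m²
R_2 = (4.93×10^-7)(1.28)/(2.811e-08) = 22.45 Ω
Seg 3: A = π(d/2)² = π(9.9500e-05 m)² = 3.110e-08 m²
R_3 = (6.60×10^-8)(0.605)/(3.110e-08) = 1.284 Ω
R_total = R_1 + R_2 + R_3 = 24.1 Ω

24.1 Ω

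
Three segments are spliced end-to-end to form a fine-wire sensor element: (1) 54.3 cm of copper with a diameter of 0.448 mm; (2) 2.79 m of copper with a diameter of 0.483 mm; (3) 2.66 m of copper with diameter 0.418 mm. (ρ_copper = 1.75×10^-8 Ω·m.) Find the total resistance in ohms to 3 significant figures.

0.666 Ω

Seg 1: A = π(d/2)² = π(2.2400e-04 m)² = 1.576e-07 m²
R_1 = (1.75×10^-8)(0.543)/(1.576e-07) = 0.06028 Ω
Seg 2: A = π(d/2)² = π(2.4150e-04 m)² = 1.832e-07 m²
R_2 = (1.75×10^-8)(2.79)/(1.832e-07) = 0.2665 Ω
Seg 3: A = π(d/2)² = π(2.0900e-04 m)² = 1.372e-07 m²
R_3 = (1.75×10^-8)(2.66)/(1.372e-07) = 0.3392 Ω
R_total = R_1 + R_2 + R_3 = 0.666 Ω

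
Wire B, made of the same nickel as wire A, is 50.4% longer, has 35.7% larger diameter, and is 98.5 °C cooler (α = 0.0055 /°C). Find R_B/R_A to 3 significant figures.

0.374

R ∝ ρL/d² with ρ ∝ (1+αΔT), so R_B/R_A = (1 + 50.4/100) × (1 + 35.7/100)⁻² × (1 − 0.0055×98.5)
= 1.504 × 0.5431 × 0.4582 = 0.374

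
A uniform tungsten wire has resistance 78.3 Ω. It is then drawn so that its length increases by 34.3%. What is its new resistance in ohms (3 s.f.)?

k = 1 + 34.3/100 = 1.343; volume constant ⇒ A' = A/k, so R' = k²R.
R' = 1.804 × 78.3 = 141 Ω

141 Ω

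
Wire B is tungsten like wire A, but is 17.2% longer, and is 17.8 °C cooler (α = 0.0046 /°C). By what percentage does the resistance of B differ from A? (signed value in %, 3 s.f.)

7.60%

R ∝ ρL/d² with ρ ∝ (1+αΔT), so R_B/R_A = (1 + 17.2/100) × (1 − 0.0046×17.8)
= 1.172 × 0.9181 = 1.076
(R_B − R_A)/R_A = 1.076 − 1 = 7.60%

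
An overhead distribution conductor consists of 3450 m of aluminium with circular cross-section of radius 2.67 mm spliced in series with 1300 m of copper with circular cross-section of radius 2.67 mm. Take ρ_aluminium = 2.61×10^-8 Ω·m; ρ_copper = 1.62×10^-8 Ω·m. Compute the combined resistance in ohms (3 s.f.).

Segment 1: A = πr² = π(2.6700e-03 m)² = 2.240e-05 m²
R₁ = ρL/A = (2.61×10^-8)(3450)/(2.240e-05) = 4.021 Ω
R₂ = (1.62×10^-8)(1300)/(2.240e-05) = 0.9403 Ω
R = R₁ + R₂ = 4.96 Ω

4.96 Ω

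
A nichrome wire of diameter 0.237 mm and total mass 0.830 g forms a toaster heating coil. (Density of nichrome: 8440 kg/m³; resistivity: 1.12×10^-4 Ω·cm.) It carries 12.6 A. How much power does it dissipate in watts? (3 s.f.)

8990 W

ρ = 1.12×10^-4 Ω·cm = 1.12×10^-6 Ω·m
A = π(d/2)² = π(1.1850e-04 m)² = 4.4115e-08 m²
L = m/(density·A) = 8.300×10^-4/(8440×4.4115e-08) = 2.229 m
R = ρL/A = (1.12×10^-6)(2.229)/(4.4115e-08) = 56.6 Ω
P = I²R = (12.6)² × 56.6 = 8990 W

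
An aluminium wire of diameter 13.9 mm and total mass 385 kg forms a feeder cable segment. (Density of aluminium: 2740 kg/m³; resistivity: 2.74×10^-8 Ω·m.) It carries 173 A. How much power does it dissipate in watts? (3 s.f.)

A = π(d/2)² = π(6.9500e-03 m)² = 1.5175e-04 m²
L = m/(density·A) = 385/(2740×1.5175e-04) = 926 m
R = ρL/A = (2.74×10^-8)(926)/(1.5175e-04) = 0.1672 Ω
P = I²R = (173)² × 0.1672 = 5000 W

5000 W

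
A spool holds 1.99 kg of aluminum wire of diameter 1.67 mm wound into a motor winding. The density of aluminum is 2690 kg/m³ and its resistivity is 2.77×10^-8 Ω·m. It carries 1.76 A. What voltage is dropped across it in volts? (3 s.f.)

A = π(d/2)² = π(8.3500e-04 m)² = 2.1904e-06 m²
L = m/(density·A) = 1.99/(2690×2.1904e-06) = 337.7 m
R = ρL/A = (2.77×10^-8)(337.7)/(2.1904e-06) = 4.271 Ω
V = IR = 1.76 × 4.271 = 7.52 V

7.52 V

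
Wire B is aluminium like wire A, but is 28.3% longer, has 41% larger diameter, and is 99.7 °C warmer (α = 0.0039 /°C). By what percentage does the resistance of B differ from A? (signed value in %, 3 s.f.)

-10.4%

R ∝ ρL/d² with ρ ∝ (1+αΔT), so R_B/R_A = (1 + 28.3/100) × (1 + 41/100)⁻² × (1 + 0.0039×99.7)
= 1.283 × 0.503 × 1.389 = 0.8963
(R_B − R_A)/R_A = 0.8963 − 1 = -10.4%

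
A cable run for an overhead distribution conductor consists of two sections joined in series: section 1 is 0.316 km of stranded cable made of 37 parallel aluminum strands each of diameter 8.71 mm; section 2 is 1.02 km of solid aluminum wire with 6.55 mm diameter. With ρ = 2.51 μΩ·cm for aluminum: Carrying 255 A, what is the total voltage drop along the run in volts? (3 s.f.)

195 V

ρ = 2.51 μΩ·cm = 2.51×10^-8 Ω·m
Section 1: A_strand = π(4.3550e-03)² = 5.958e-05 m²; R₁ = ρL/(N·A_s) = (2.51×10^-8)(316)/(37×5.958e-05) = 0.003598 Ω
Section 2: A = π(d/2)² = π(3.2750e-03 m)² = 3.370e-05 m²
R₂ = (2.51×10^-8)(1020)/(3.370e-05) = 0.7598 Ω
R = R₁ + R₂ = 0.7634 Ω
V = IR = 255 × 0.7634 = 195 V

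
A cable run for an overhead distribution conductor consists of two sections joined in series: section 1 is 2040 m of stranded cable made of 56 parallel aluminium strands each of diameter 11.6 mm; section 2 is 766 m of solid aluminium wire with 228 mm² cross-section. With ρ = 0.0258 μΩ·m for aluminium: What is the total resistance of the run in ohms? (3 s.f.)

0.0956 Ω

ρ = 0.0258 μΩ·m = 2.58×10^-8 Ω·m
Section 1: A_strand = π(5.8000e-03)² = 1.057e-04 m²; R₁ = ρL/(N·A_s) = (2.58×10^-8)(2040)/(56×1.057e-04) = 0.008893 Ω
Section 2: A = 228 mm² = 2.280e-04 m²
R₂ = (2.58×10^-8)(766)/(2.280e-04) = 0.08668 Ω
R = R₁ + R₂ = 0.0956 Ω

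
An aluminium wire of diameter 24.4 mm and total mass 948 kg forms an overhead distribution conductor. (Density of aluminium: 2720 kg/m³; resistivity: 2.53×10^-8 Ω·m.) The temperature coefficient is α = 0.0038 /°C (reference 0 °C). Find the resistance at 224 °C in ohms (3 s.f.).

A = π(d/2)² = π(1.2200e-02 m)² = 4.6759e-04 m²
L = m/(density·A) = 948/(2720×4.6759e-04) = 745.4 m
R = ρL/A = (2.53×10^-8)(745.4)/(4.6759e-04) = 0.04033 Ω
R(224 °C) = 0.04033 × (1 + 0.0038×224) = 0.0747 Ω

0.0747 Ω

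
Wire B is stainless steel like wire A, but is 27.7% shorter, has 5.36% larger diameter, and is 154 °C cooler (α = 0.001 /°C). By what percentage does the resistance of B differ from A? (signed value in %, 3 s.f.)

-44.9%

R ∝ ρL/d² with ρ ∝ (1+αΔT), so R_B/R_A = (1 − 27.7/100) × (1 + 5.36/100)⁻² × (1 − 0.001×154)
= 0.723 × 0.9008 × 0.846 = 0.551
(R_B − R_A)/R_A = 0.551 − 1 = -44.9%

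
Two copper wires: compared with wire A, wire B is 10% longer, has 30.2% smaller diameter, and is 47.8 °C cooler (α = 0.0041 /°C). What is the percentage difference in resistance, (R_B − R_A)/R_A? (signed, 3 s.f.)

81.5%

R ∝ ρL/d² with ρ ∝ (1+αΔT), so R_B/R_A = (1 + 10/100) × (1 − 30.2/100)⁻² × (1 − 0.0041×47.8)
= 1.1 × 2.053 × 0.804 = 1.815
(R_B − R_A)/R_A = 1.815 − 1 = 81.5%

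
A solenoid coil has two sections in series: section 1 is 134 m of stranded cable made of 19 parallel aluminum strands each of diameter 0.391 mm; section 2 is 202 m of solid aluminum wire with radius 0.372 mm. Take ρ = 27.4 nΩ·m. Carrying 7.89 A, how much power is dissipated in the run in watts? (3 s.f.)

893 W

ρ = 27.4 nΩ·m = 2.74×10^-8 Ω·m
Section 1: A_strand = π(1.9550e-04)² = 1.201e-07 m²; R₁ = ρL/(N·A_s) = (2.74×10^-8)(134)/(19×1.201e-07) = 1.609 Ω
Section 2: A = πr² = π(3.7200e-04 m)² = 4.347e-07 m²
R₂ = (2.74×10^-8)(202)/(4.347e-07) = 12.73 Ω
R = R₁ + R₂ = 14.34 Ω
P = I²R = (7.89)² × 14.34 = 893 W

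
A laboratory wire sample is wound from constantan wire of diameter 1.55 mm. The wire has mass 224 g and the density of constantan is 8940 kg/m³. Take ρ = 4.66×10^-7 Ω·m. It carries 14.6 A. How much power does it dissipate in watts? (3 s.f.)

A = π(d/2)² = π(7.7500e-04 m)² = 1.8869e-06 m²
L = m/(density·A) = 0.224/(8940×1.8869e-06) = 13.28 m
R = ρL/A = (4.66×10^-7)(13.28)/(1.8869e-06) = 3.279 Ω
P = I²R = (14.6)² × 3.279 = 699 W

699 W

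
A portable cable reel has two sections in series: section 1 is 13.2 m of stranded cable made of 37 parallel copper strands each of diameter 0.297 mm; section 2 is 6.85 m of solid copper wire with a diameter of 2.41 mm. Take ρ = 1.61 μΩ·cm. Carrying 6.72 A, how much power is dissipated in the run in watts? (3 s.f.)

ρ = 1.61 μΩ·cm = 1.61×10^-8 Ω·m
Section 1: A_strand = π(1.4850e-04)² = 6.928e-08 m²; R₁ = ρL/(N·A_s) = (1.61×10^-8)(13.2)/(37×6.928e-08) = 0.08291 Ω
Section 2: A = π(d/2)² = π(1.2050e-03 m)² = 4.562e-06 m²
R₂ = (1.61×10^-8)(6.85)/(4.562e-06) = 0.02418 Ω
R = R₁ + R₂ = 0.1071 Ω
P = I²R = (6.72)² × 0.1071 = 4.84 W

4.84 W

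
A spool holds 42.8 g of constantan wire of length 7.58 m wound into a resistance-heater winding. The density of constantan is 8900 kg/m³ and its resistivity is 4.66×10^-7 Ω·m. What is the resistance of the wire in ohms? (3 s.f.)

A = m/(density·L) = 0.0428/(8900×7.58) = 6.3443e-07 m²
R = ρL/A = (4.66×10^-7)(7.58)/(6.3443e-07) = 5.57 Ω

5.57 Ω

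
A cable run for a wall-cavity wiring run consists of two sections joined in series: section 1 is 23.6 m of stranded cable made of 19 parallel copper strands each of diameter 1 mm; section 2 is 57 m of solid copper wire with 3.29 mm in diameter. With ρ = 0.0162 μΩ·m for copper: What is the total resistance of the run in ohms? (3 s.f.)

ρ = 0.0162 μΩ·m = 1.62×10^-8 Ω·m
Section 1: A_strand = π(5.0000e-04)² = 7.854e-07 m²; R₁ = ρL/(N·A_s) = (1.62×10^-8)(23.6)/(19×7.854e-07) = 0.02562 Ω
Section 2: A = π(d/2)² = π(1.6450e-03 m)² = 8.501e-06 m²
R₂ = (1.62×10^-8)(57)/(8.501e-06) = 0.1086 Ω
R = R₁ + R₂ = 0.134 Ω

0.134 Ω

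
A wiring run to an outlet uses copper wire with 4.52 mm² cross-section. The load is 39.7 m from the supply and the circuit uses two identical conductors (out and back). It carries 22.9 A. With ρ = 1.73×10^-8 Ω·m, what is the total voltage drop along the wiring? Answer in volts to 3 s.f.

A = 4.52 mm² = 4.520e-06 m²
Total conductor length (both ways) L = 2 × 39.7 = 79.4 m
R = ρL/A = (1.73×10^-8)(79.4)/(4.520e-06) = 0.3039 Ω
V = IR = 22.9 × 0.3039 = 6.96 V

6.96 V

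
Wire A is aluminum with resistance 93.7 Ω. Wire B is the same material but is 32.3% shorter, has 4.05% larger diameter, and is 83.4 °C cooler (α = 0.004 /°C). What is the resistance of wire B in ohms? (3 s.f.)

R ∝ ρL/d² with ρ ∝ (1+αΔT), so R_B/R_A = (1 − 32.3/100) × (1 + 4.05/100)⁻² × (1 − 0.004×83.4)
= 0.677 × 0.9237 × 0.6664 = 0.4167
R_B = 0.4167 × 93.7 = 39.0 Ω

39.0 Ω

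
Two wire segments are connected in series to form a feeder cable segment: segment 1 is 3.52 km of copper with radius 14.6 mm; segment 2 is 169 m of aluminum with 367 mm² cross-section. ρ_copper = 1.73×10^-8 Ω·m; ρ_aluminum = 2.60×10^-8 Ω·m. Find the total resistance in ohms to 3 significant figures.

0.103 Ω

Segment 1: A = πr² = π(1.4600e-02 m)² = 6.697e-04 m²
R₁ = ρL/A = (1.73×10^-8)(3520)/(6.697e-04) = 0.09094 Ω
Segment 2: A = 367 mm² = 3.670e-04 m²
R₂ = (2.60×10^-8)(169)/(3.670e-04) = 0.01197 Ω
R = R₁ + R₂ = 0.103 Ω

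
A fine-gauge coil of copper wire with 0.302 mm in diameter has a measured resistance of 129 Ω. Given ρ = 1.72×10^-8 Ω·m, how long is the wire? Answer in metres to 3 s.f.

A = π(d/2)² = π(1.5100e-04 m)² = 7.163e-08 m²
L = RA/ρ = (129)(7.163e-08)/(1.72×10^-8) = 537 m

537 m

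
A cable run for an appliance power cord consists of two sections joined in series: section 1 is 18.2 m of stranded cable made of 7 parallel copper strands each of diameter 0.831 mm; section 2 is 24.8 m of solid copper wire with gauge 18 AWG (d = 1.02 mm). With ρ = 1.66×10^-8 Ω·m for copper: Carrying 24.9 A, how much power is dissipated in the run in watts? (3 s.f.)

Section 1: A_strand = π(4.1550e-04)² = 5.424e-07 m²; R₁ = ρL/(N·A_s) = (1.66×10^-8)(18.2)/(7×5.424e-07) = 0.07958 Ω
Section 2: A = π(1.02/2 mm)² = π(5.1000e-04 m)² = 8.171e-07 m²
R₂ = (1.66×10^-8)(24.8)/(8.171e-07) = 0.5038 Ω
R = R₁ + R₂ = 0.5834 Ω
P = I²R = (24.9)² × 0.5834 = 362 W

362 W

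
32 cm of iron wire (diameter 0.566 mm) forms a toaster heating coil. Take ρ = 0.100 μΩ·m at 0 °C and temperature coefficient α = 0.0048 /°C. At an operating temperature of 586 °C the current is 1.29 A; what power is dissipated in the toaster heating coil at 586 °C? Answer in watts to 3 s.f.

ρ = 0.100 μΩ·m = 1.00×10^-7 Ω·m
A = π(d/2)² = π(2.8300e-04 m)² = 2.516e-07 m²
R₍0₎ = ρL/A = (1.00×10^-7)(0.32)/(2.516e-07) = 0.1272 Ω
R₍586₎ = R₍0₎(1 + αΔT) = 0.1272 × (1 + 0.0048×586) = 0.4849 Ω
P = I²R = (1.29)² × 0.4849 = 0.807 W

0.807 W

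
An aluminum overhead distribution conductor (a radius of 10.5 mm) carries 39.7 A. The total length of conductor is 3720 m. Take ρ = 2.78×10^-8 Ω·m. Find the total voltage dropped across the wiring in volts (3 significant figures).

11.9 V

A = πr² = π(1.0500e-02 m)² = 3.464e-04 m²
R = ρL/A = (2.78×10^-8)(3720)/(3.464e-04) = 0.2986 Ω
V = IR = 39.7 × 0.2986 = 11.9 V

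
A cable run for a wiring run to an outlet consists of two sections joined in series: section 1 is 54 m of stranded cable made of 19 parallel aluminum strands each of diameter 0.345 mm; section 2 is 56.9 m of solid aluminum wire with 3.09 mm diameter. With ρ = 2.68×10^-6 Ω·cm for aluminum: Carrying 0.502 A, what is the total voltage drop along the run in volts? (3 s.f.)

0.511 V

ρ = 2.68×10^-6 Ω·cm = 2.68×10^-8 Ω·m
Section 1: A_strand = π(1.7250e-04)² = 9.348e-08 m²; R₁ = ρL/(N·A_s) = (2.68×10^-8)(54)/(19×9.348e-08) = 0.8148 Ω
Section 2: A = π(d/2)² = π(1.5450e-03 m)² = 7.499e-06 m²
R₂ = (2.68×10^-8)(56.9)/(7.499e-06) = 0.2033 Ω
R = R₁ + R₂ = 1.018 Ω
V = IR = 0.502 × 1.018 = 0.511 V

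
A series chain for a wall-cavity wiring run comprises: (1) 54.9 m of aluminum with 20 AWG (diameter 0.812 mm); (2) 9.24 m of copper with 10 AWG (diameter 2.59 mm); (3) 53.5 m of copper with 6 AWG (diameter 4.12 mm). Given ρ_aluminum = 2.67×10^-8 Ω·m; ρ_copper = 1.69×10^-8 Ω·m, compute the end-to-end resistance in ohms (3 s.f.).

Seg 1: A = π(0.812/2 mm)² = π(4.0600e-04 m)² = 5.178e-07 m²
R_1 = (2.67×10^-8)(54.9)/(5.178e-07) = 2.831 Ω
Seg 2: A = π(2.59/2 mm)² = π(1.2950e-03 m)² = 5.269e-06 m²
R_2 = (1.69×10^-8)(9.24)/(5.269e-06) = 0.02964 Ω
Seg 3: A = π(4.12/2 mm)² = π(2.0600e-03 m)² = 1.333e-05 m²
R_3 = (1.69×10^-8)(53.5)/(1.333e-05) = 0.06782 Ω
R_total = R_1 + R_2 + R_3 = 2.93 Ω

2.93 Ω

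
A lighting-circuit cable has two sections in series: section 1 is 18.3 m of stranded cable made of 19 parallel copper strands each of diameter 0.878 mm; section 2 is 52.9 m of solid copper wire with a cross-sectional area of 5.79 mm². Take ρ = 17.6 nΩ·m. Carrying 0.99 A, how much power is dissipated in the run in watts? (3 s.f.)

ρ = 17.6 nΩ·m = 1.76×10^-8 Ω·m
Section 1: A_strand = π(4.3900e-04)² = 6.055e-07 m²; R₁ = ρL/(N·A_s) = (1.76×10^-8)(18.3)/(19×6.055e-07) = 0.028 Ω
Section 2: A = 5.79 mm² = 5.790e-06 m²
R₂ = (1.76×10^-8)(52.9)/(5.790e-06) = 0.1608 Ω
R = R₁ + R₂ = 0.1888 Ω
P = I²R = (0.99)² × 0.1888 = 0.185 W

0.185 W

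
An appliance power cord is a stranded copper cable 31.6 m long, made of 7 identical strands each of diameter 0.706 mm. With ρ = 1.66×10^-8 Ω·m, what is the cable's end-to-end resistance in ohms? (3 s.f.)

A_strand = π(3.5300e-04 m)² = 3.915e-07 m²
R_strand = ρL/A = (1.66×10^-8)(31.6)/(3.915e-07) = 1.34 Ω
R_total = R_strand/N = 1.34/7 = 0.191 Ω

0.191 Ω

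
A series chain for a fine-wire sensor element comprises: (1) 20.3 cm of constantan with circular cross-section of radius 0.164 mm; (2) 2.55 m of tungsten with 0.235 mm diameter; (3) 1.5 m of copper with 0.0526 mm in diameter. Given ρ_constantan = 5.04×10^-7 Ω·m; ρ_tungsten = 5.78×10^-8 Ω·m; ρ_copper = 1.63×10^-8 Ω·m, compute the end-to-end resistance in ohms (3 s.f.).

15.9 Ω

Seg 1: A = πr² = π(1.6400e-04 m)² = 8.450e-08 m²
R_1 = (5.04×10^-7)(0.203)/(8.450e-08) = 1.211 Ω
Seg 2: A = π(d/2)² = π(1.1750e-04 m)² = 4.337e-08 m²
R_2 = (5.78×10^-8)(2.55)/(4.337e-08) = 3.398 Ω
Seg 3: A = π(d/2)² = π(2.6300e-05 m)² = 2.173e-09 m²
R_3 = (1.63×10^-8)(1.5)/(2.173e-09) = 11.25 Ω
R_total = R_1 + R_2 + R_3 = 15.9 Ω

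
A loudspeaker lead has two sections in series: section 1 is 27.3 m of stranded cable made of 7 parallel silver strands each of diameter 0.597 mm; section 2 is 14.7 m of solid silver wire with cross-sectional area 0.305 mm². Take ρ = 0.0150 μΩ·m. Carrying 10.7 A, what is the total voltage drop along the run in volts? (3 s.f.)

9.97 V

ρ = 0.0150 μΩ·m = 1.50×10^-8 Ω·m
Section 1: A_strand = π(2.9850e-04)² = 2.799e-07 m²; R₁ = ρL/(N·A_s) = (1.50×10^-8)(27.3)/(7×2.799e-07) = 0.209 Ω
Section 2: A = 0.305 mm² = 3.050e-07 m²
R₂ = (1.50×10^-8)(14.7)/(3.050e-07) = 0.723 Ω
R = R₁ + R₂ = 0.9319 Ω
V = IR = 10.7 × 0.9319 = 9.97 V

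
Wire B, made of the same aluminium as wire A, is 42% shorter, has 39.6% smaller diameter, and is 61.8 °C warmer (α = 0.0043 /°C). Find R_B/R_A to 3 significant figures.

2.01

R ∝ ρL/d² with ρ ∝ (1+αΔT), so R_B/R_A = (1 − 42/100) × (1 − 39.6/100)⁻² × (1 + 0.0043×61.8)
= 0.58 × 2.741 × 1.266 = 2.01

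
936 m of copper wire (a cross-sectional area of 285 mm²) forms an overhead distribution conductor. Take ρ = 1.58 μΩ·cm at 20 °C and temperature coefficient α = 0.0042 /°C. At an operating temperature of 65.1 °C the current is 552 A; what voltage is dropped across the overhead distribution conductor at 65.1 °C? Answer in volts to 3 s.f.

ρ = 1.58 μΩ·cm = 1.58×10^-8 Ω·m
A = 285 mm² = 2.850e-04 m²
R₍20₎ = ρL/A = (1.58×10^-8)(936)/(2.850e-04) = 0.05189 Ω
R₍65.1₎ = R₍20₎(1 + αΔT) = 0.05189 × (1 + 0.0042×45.1) = 0.06172 Ω
V = IR = 552 × 0.06172 = 34.1 V

34.1 V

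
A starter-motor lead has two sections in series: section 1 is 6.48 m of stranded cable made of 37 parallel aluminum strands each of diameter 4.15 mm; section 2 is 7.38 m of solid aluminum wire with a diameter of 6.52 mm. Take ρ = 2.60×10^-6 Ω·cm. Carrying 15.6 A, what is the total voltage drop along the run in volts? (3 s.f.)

0.0949 V

ρ = 2.60×10^-6 Ω·cm = 2.60×10^-8 Ω·m
Section 1: A_strand = π(2.0750e-03)² = 1.353e-05 m²; R₁ = ρL/(N·A_s) = (2.60×10^-8)(6.48)/(37×1.353e-05) = 3.366×10^-4 Ω
Section 2: A = π(d/2)² = π(3.2600e-03 m)² = 3.339e-05 m²
R₂ = (2.60×10^-8)(7.38)/(3.339e-05) = 0.005747 Ω
R = R₁ + R₂ = 0.006084 Ω
V = IR = 15.6 × 0.006084 = 0.0949 V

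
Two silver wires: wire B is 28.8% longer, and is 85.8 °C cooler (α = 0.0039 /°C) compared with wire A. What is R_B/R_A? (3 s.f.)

R ∝ ρL/d² with ρ ∝ (1+αΔT), so R_B/R_A = (1 + 28.8/100) × (1 − 0.0039×85.8)
= 1.288 × 0.6654 = 0.857

0.857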